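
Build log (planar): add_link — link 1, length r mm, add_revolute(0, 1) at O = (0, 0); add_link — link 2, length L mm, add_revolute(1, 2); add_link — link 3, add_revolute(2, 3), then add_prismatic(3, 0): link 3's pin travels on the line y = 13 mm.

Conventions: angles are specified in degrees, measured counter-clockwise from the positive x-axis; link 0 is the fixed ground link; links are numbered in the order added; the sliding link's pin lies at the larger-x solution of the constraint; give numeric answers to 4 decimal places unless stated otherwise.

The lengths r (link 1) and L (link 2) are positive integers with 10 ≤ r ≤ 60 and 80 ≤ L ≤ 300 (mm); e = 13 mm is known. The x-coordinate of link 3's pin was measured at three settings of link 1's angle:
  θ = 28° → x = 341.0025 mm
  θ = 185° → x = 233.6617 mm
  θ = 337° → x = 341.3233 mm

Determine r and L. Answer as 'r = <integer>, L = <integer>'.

constraint per measurement: (x − r cos θ)² + (r sin θ − e)² = L²
subtracting the θ₁ and θ₂ equations cancels the r² and L² terms:
r = (x₁² − x₂²) / (2[(x₁cos θ₁ + e sin θ₁) − (x₂cos θ₂ + e sin θ₂)]) = 57.0000 → r = 57
L² = (x₁ − r cos θ₁)² + (r sin θ₁ − e)² = 84680.9918 → L = 291.0000 → L = 291
check at θ₃=337°: x = 341.3233 (printed 341.3233) ✓

r = 57, L = 291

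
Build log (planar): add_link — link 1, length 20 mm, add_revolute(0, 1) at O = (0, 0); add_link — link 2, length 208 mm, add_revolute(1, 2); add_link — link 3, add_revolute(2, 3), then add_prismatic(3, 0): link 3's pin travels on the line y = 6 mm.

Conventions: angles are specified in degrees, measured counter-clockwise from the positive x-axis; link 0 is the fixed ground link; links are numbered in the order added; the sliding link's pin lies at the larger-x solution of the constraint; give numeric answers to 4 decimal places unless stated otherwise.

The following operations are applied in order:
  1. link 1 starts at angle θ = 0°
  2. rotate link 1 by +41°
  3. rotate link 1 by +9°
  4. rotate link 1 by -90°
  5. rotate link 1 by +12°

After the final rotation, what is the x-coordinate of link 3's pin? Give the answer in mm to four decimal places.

geometry: r = 20 mm, L = 208 mm, e = 6 mm; θ starts at 0°
rotate link 1 by +41°: θ ← 0° +41° = 41°
rotate link 1 by +9°: θ ← 41° +9° = 50°
rotate link 1 by -90°: θ ← 50° -90° = -40°
rotate link 1 by +12°: θ ← -40° +12° = -28°
crank pin P = (r cos θ, r sin θ) = (17.658952, -9.389431)
h = r sin θ − e = -9.389431 − 6 = -15.389431
x = r cos θ + √(L² − h²) = 17.658952 + 207.429905 = 225.088857

225.0889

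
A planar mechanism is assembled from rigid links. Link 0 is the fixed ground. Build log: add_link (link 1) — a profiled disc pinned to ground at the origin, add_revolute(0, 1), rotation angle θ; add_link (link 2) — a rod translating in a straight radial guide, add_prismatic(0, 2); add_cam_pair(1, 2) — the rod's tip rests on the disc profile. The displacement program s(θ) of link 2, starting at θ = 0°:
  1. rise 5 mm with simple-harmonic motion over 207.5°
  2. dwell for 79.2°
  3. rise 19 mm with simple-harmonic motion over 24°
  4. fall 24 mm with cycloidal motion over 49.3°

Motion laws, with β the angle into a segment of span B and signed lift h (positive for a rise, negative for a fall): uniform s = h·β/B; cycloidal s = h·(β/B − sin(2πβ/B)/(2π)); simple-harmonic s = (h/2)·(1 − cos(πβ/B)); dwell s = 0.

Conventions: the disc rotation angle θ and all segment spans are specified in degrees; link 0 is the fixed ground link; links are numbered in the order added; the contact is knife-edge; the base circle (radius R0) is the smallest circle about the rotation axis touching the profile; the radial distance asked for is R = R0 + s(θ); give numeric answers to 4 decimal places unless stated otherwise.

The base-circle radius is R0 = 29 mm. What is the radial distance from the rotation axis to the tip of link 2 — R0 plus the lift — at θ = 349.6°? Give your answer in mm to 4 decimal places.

seg 1 [0°–207.5°] simple-harmonic, h=5: full span → s += 5 → s = 5.0000
seg 2 [207.5°–286.7°] dwell: s stays 5.0000
seg 3 [286.7°–310.7°] simple-harmonic, h=19: full span → s += 19 → s = 24.0000
seg 4 [310.7°–360°] cycloidal, h=-24: θ=349.6° here. β=38.9, B=49.3. -24·(0.7890 − sin(2π·0.7890)/(2π)) = -22.6425 → s = 1.3575
R = R0 + s = 29 + 1.3575 = 30.3575

30.3575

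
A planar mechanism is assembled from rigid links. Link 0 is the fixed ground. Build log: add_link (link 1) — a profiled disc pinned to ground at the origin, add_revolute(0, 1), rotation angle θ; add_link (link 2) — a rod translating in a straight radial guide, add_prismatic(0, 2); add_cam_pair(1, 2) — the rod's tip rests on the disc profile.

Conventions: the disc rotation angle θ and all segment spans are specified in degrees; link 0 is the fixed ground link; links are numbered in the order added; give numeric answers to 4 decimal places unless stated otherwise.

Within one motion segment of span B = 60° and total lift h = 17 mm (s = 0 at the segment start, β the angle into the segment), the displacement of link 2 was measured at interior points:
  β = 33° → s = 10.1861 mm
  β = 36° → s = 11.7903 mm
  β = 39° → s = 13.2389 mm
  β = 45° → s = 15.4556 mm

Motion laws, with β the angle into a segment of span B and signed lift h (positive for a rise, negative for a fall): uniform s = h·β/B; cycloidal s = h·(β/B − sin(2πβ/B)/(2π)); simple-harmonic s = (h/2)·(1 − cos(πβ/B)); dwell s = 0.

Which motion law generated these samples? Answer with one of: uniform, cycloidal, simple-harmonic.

candidates at β/B = r: uniform s = h·r (linear in β); cycloidal s = h·(r − sin(2πr)/(2π)); simple-harmonic s = (h/2)(1 − cos(πr))
β=33°: printed 10.1861 | uniform 9.3500, cycloidal 10.1861, simple-harmonic 9.8297
β=36°: printed 11.7903 | uniform 10.2000, cycloidal 11.7903, simple-harmonic 11.1266
β=39°: printed 13.2389 | uniform 11.0500, cycloidal 13.2389, simple-harmonic 12.3589
β=45°: printed 15.4556 | uniform 12.7500, cycloidal 15.4556, simple-harmonic 14.5104
only one law matches every sample → cycloidal

cycloidal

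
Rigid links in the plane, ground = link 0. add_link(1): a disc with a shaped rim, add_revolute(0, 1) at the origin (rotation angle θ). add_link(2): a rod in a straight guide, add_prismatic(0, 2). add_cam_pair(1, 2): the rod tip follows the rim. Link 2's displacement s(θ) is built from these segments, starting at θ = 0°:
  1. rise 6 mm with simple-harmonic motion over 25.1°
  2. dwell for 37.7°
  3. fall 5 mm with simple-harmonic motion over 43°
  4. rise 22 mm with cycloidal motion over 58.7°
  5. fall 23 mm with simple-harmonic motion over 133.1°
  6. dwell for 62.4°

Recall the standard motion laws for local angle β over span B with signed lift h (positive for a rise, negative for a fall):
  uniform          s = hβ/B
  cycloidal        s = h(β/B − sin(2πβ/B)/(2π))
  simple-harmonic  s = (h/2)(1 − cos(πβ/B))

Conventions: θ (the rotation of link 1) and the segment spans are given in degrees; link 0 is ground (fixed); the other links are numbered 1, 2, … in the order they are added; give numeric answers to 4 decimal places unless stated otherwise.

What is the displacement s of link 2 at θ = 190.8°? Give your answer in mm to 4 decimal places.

segment 1 (0° to 25.1°, simple-harmonic, h = 6) is passed completely: s = 0.0000 + (6) = 6.0000
segment 2 (25.1° to 62.8°, dwell): s unchanged at 6.0000
segment 3 (62.8° to 105.8°, simple-harmonic, h = -5) is passed completely: s = 6.0000 + (-5) = 1.0000
segment 4 (105.8° to 164.5°, cycloidal, h = 22) is passed completely: s = 1.0000 + (22) = 23.0000
θ = 190.8° falls in segment 5 (164.5° to 297.6°, simple-harmonic, h = -23): β = 190.8 − 164.5 = 26.3°, B = 133.1°; Δs = -23/2·(1 − cos(π·0.1976)) = -2.1455; s = 23.0000 − 2.1455 = 20.8545

20.8545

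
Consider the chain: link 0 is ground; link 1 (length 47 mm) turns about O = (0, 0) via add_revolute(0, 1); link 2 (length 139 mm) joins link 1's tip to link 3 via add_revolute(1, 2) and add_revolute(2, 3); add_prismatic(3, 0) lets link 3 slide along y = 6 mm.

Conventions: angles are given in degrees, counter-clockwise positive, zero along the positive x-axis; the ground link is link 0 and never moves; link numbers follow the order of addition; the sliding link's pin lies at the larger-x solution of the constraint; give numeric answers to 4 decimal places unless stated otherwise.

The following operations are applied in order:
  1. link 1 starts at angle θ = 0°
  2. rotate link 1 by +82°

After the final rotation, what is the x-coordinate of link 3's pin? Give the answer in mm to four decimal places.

geometry: r = 47 mm, L = 139 mm, e = 6 mm; θ starts at 0°
rotate link 1 by +82°: θ ← 0° +82° = 82°
crank pin P = (r cos θ, r sin θ) = (6.541136, 46.542599)
h = r sin θ − e = 46.542599 − 6 = 40.542599
x = r cos θ + √(L² − h²) = 6.541136 + 132.955999 = 139.497135

139.4971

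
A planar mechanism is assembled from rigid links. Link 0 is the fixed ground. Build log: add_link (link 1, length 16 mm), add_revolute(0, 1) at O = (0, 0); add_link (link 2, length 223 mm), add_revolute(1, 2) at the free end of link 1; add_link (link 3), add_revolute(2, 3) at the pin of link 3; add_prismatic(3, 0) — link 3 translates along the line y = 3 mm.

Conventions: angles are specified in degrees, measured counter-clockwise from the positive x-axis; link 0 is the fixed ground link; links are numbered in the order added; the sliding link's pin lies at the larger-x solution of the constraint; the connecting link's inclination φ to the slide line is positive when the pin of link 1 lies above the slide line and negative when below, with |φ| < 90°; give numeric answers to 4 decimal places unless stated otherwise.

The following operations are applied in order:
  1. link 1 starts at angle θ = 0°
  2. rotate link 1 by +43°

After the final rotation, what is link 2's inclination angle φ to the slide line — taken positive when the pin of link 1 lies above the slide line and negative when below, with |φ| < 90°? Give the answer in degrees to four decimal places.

geometry: r = 16 mm, L = 223 mm, e = 3 mm; θ starts at 0°
rotate link 1 by +43°: θ ← 0° +43° = 43°
h = r sin θ − e = 10.911974 − 3 = 7.911974
sin φ = h / L = 7.911974 / 223 = 0.03547970
φ = arcsin(0.03547970) = 2.033264°

2.0333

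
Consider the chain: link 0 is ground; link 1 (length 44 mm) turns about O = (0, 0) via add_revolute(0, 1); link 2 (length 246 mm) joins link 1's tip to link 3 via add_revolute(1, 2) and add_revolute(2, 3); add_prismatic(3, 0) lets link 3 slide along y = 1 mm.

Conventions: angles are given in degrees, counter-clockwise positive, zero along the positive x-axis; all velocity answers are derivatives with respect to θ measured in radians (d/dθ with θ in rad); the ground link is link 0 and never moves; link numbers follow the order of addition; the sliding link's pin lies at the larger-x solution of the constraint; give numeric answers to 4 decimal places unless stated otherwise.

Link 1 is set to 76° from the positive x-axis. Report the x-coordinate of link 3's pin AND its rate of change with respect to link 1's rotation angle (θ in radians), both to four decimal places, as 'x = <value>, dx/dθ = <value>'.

geometry: r = 44 mm, L = 246 mm, e = 1 mm
crank pin P = (r cos θ, r sin θ) = (10.644563, 42.693012)
h = r sin θ − e = 42.693012 − 1 = 41.693012
x = r cos θ + √(L² − h²) = 10.644563 + 242.441112 = 253.085675
dx/dθ = −r sin θ − h·r cos θ/√(L² − h²) (θ in radians; h = 41.693012) = -44.523576

x = 253.0857, dx/dθ = -44.5236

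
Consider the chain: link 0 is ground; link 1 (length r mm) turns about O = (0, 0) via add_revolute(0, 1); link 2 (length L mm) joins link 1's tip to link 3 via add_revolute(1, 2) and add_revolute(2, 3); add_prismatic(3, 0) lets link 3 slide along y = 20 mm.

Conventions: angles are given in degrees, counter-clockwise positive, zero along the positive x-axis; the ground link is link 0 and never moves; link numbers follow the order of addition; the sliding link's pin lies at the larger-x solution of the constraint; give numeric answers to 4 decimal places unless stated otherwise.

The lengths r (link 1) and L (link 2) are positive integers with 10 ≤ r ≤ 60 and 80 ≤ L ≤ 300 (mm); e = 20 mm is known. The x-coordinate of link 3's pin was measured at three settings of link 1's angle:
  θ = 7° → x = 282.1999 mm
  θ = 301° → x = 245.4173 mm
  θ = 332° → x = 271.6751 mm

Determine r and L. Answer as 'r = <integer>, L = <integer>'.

constraint per measurement: (x − r cos θ)² + (r sin θ − e)² = L²
subtracting the θ₁ and θ₂ equations cancels the r² and L² terms:
r = (x₁² − x₂²) / (2[(x₁cos θ₁ + e sin θ₁) − (x₂cos θ₂ + e sin θ₂)]) = 56.0000 → r = 56
L² = (x₁ − r cos θ₁)² + (r sin θ₁ − e)² = 51528.9967 → L = 227.0000 → L = 227
check at θ₃=332°: x = 271.6751 (printed 271.6751) ✓

r = 56, L = 227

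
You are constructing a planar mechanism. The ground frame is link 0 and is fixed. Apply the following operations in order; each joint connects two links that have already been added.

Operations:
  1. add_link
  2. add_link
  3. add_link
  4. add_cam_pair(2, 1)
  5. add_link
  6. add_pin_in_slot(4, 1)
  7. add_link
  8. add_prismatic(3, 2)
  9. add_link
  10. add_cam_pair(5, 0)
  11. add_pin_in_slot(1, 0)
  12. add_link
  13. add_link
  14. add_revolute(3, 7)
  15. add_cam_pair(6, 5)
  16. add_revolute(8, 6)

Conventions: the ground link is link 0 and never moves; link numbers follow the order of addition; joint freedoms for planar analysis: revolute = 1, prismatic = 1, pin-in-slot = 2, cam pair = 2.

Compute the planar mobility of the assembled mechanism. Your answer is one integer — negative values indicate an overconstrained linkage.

link 0 = ground. State L|J1|J2 = 1|0|0
+link1  2|0|0
+link2  3|0|0
+link3  4|0|0
C(2,1) f=2→J2  4|0|1
+link4  5|0|1
PS(4,1) f=2→J2  5|0|2
+link5  6|0|2
P(3,2) f=1→J1  6|1|2
+link6  7|1|2
C(5,0) f=2→J2  7|1|3
PS(1,0) f=2→J2  7|1|4
+link7  8|1|4
+link8  9|1|4
R(3,7) f=1→J1  9|2|4
C(6,5) f=2→J2  9|2|5
R(8,6) f=1→J1  9|3|5
M = 3(9−1)−2·3−5 = 24−6−5 = 13

M = 13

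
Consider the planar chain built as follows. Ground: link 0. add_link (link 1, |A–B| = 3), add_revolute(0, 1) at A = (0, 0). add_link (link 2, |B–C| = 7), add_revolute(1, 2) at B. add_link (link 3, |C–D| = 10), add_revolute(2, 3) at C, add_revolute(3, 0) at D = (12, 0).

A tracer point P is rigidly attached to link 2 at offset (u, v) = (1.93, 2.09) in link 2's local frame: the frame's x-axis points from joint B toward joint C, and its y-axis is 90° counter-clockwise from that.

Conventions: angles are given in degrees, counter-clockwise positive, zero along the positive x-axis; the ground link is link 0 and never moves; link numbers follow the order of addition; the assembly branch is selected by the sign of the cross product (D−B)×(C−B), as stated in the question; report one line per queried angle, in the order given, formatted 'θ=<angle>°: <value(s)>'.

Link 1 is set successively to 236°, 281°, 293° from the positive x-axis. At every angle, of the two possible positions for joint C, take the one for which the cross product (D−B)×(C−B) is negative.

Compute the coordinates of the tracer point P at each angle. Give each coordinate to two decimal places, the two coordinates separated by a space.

A=(0,0), D=(12.00,0)
θ=236°: B = A + 3.00·(cos236°, sin236°) = (-1.6776, -2.4871)
θ=236°: |BD| = 13.9019
θ=236°: circle(B,7.00) ∩ circle(D,10.00): a=5.1166, h=4.7770
θ=236°:   candidates: C₊=(2.5019,3.1282) cross=66.409; C₋=(4.2112,-6.2717) cross=-66.409
θ=236°:   branch - wants cross < 0 → take C=(4.2112,-6.2717) (cross=-66.409)
θ=236°: ex = (C−B)/|BC| = (0.8412,-0.5407); ey = (0.5407,0.8412)
θ=236°: P = B + 1.93·ex + 2.09·ey = (1.0760,-1.7724)
θ=281°: B = A + 3.00·(cos281°, sin281°) = (0.5724, -2.9449)
θ=281°: |BD| = 11.8009
θ=281°: circle(B,7.00) ∩ circle(D,10.00): a=3.7396, h=5.9174
θ=281°:   candidates: C₊=(2.7171,3.7185) cross=69.830; C₋=(5.6704,-7.7418) cross=-69.830
θ=281°:   branch - wants cross < 0 → take C=(5.6704,-7.7418) (cross=-69.830)
θ=281°: ex = (C−B)/|BC| = (0.7283,-0.6853); ey = (0.6853,0.7283)
θ=281°: P = B + 1.93·ex + 2.09·ey = (3.4102,-2.7454)
θ=293°: B = A + 3.00·(cos293°, sin293°) = (1.1722, -2.7615)
θ=293°: |BD| = 11.1744
θ=293°: circle(B,7.00) ∩ circle(D,10.00): a=3.3052, h=6.1705
θ=293°:   candidates: C₊=(2.8500,4.0344) cross=68.952; C₋=(5.8998,-7.9239) cross=-68.952
θ=293°:   branch - wants cross < 0 → take C=(5.8998,-7.9239) (cross=-68.952)
θ=293°: ex = (C−B)/|BC| = (0.6754,-0.7375); ey = (0.7375,0.6754)
θ=293°: P = B + 1.93·ex + 2.09·ey = (4.0170,-2.7733)

θ=236°: 1.08 -1.77
θ=281°: 3.41 -2.75
θ=293°: 4.02 -2.77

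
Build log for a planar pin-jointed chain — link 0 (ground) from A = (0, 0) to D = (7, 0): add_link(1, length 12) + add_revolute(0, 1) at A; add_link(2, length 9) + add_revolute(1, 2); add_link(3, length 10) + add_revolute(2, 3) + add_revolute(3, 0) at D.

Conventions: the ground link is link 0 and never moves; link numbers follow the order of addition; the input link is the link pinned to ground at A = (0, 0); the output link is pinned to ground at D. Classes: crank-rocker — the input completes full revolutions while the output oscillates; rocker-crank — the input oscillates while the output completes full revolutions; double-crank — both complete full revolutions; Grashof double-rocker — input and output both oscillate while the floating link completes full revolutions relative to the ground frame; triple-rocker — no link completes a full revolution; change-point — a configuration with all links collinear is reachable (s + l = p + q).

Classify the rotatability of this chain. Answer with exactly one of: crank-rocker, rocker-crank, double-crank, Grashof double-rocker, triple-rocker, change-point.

lengths: ground=7, input=12, coupler=9, output=10
sorted: s=7 (shortest), l=12 (longest), p+q=19
s + l = 19 vs p + q = 19
s + l = p + q → change-point (collinear configuration reachable)

change-point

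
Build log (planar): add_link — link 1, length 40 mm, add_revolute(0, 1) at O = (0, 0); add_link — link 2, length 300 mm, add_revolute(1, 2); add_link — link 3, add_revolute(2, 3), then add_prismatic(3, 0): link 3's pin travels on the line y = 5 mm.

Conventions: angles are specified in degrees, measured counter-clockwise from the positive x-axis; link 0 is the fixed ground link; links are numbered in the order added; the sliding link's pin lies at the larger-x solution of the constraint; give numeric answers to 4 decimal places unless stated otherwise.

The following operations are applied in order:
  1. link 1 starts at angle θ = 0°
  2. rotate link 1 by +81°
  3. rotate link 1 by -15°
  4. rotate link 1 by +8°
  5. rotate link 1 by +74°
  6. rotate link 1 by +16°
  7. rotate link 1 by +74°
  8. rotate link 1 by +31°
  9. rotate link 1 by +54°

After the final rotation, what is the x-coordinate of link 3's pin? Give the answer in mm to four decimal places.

geometry: r = 40 mm, L = 300 mm, e = 5 mm; θ starts at 0°
rotate link 1 by +81°: θ ← 0° +81° = 81°
rotate link 1 by -15°: θ ← 81° -15° = 66°
rotate link 1 by +8°: θ ← 66° +8° = 74°
rotate link 1 by +74°: θ ← 74° +74° = 148°
rotate link 1 by +16°: θ ← 148° +16° = 164°
rotate link 1 by +74°: θ ← 164° +74° = 238°
rotate link 1 by +31°: θ ← 238° +31° = 269°
rotate link 1 by +54°: θ ← 269° +54° = 323°
crank pin P = (r cos θ, r sin θ) = (31.945420, -24.072601)
h = r sin θ − e = -24.072601 − 5 = -29.072601
x = r cos θ + √(L² − h²) = 31.945420 + 298.587983 = 330.533404

330.5334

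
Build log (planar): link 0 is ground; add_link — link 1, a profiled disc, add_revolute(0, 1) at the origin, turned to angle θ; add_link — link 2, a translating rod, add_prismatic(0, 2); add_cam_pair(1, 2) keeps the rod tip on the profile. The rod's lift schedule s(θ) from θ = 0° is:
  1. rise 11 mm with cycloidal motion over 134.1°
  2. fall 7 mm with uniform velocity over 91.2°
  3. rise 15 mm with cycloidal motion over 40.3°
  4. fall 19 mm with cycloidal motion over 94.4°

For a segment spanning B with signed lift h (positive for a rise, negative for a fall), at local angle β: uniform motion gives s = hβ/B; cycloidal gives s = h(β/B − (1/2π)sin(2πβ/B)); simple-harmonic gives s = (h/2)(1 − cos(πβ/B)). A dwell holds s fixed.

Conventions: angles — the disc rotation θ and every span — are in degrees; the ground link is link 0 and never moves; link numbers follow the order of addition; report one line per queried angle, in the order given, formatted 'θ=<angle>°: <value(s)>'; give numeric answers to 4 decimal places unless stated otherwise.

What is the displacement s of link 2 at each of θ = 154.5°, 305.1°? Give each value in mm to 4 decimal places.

seg 1 [0°–134.1°] cycloidal, h=11: full span → s += 11 → s = 11.0000
seg 2 [134.1°–225.3°] uniform, h=-7: θ=154.5° here. β=20.4, B=91.2. -7·20.4/91.2 = -1.5658 → s = 9.4342
seg 2 [134.1°–225.3°] uniform, h=-7: full span → s += -7 → s = 4.0000
seg 3 [225.3°–265.6°] cycloidal, h=15: full span → s += 15 → s = 19.0000
seg 4 [265.6°–360°] cycloidal, h=-19: θ=305.1° here. β=39.5, B=94.4. -19·(0.4184 − sin(2π·0.4184)/(2π)) = -6.4674 → s = 12.5326

θ=154.5°: 9.4342
θ=305.1°: 12.5326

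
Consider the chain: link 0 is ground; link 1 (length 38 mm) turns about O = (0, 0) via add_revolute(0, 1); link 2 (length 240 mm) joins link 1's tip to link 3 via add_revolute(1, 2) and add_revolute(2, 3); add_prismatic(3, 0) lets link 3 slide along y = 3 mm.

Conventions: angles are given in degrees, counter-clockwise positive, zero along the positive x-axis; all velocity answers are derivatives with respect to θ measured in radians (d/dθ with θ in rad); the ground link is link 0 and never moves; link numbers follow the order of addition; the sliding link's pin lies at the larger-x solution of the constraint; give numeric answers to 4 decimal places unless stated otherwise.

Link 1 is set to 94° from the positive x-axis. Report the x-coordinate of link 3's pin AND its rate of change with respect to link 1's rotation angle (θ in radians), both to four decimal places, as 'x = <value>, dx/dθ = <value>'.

geometry: r = 38 mm, L = 240 mm, e = 3 mm
crank pin P = (r cos θ, r sin θ) = (-2.650746, 37.907434)
h = r sin θ − e = 37.907434 − 3 = 34.907434
x = r cos θ + √(L² − h²) = -2.650746 + 237.447828 = 234.797082
dx/dθ = −r sin θ − h·r cos θ/√(L² − h²) (θ in radians; h = 34.907434) = -37.517745

x = 234.7971, dx/dθ = -37.5177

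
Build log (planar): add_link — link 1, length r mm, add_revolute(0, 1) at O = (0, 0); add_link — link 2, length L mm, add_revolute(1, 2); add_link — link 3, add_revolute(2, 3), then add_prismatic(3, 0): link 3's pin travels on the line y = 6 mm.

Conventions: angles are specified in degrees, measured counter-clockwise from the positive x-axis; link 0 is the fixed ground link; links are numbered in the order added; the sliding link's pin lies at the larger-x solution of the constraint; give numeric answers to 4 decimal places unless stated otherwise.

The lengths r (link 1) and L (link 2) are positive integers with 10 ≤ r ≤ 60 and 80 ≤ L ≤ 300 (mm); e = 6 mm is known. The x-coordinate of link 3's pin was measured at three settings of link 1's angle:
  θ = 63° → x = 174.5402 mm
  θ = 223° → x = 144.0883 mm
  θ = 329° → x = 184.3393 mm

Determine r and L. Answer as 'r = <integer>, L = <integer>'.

constraint per measurement: (x − r cos θ)² + (r sin θ − e)² = L²
subtracting the θ₁ and θ₂ equations cancels the r² and L² terms:
r = (x₁² − x₂²) / (2[(x₁cos θ₁ + e sin θ₁) − (x₂cos θ₂ + e sin θ₂)]) = 25.0000 → r = 25
L² = (x₁ − r cos θ₁)² + (r sin θ₁ − e)² = 26895.9998 → L = 164.0000 → L = 164
check at θ₃=329°: x = 184.3393 (printed 184.3393) ✓

r = 25, L = 164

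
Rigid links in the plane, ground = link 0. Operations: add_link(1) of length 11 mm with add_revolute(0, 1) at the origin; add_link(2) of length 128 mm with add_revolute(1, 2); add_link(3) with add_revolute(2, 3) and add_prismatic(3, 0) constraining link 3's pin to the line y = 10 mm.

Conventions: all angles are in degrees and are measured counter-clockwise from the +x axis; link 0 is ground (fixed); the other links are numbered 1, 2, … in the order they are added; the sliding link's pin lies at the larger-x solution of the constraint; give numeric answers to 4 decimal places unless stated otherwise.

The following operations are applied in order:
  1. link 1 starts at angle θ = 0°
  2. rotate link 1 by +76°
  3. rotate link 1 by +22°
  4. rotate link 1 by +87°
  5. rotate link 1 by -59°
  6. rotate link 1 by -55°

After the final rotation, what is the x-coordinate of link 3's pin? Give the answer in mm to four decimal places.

geometry: r = 11 mm, L = 128 mm, e = 10 mm; θ starts at 0°
rotate link 1 by +76°: θ ← 0° +76° = 76°
rotate link 1 by +22°: θ ← 76° +22° = 98°
rotate link 1 by +87°: θ ← 98° +87° = 185°
rotate link 1 by -59°: θ ← 185° -59° = 126°
rotate link 1 by -55°: θ ← 126° -55° = 71°
crank pin P = (r cos θ, r sin θ) = (3.581250, 10.400704)
h = r sin θ − e = 10.400704 − 10 = 0.400704
x = r cos θ + √(L² − h²) = 3.581250 + 127.999373 = 131.580622

131.5806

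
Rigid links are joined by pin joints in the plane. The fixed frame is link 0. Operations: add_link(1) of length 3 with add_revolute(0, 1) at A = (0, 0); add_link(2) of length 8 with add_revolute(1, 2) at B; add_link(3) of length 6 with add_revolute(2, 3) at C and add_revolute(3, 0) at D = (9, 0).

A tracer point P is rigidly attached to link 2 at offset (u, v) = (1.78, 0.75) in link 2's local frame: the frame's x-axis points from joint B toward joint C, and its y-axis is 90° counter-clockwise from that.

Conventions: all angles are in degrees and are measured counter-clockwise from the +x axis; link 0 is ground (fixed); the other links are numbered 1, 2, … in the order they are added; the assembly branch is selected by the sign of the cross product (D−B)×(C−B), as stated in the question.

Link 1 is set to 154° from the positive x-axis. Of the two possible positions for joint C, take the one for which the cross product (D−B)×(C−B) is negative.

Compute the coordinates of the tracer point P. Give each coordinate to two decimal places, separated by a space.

A=(0,0), D=(9.00,0)
B = A + 3.00·(cos154°, sin154°) = (-2.6964, 1.3151)
|BD| = 11.7701
circle(B,8.00) ∩ circle(D,6.00): a=7.0745, h=3.7352
  candidates: C₊=(4.7512,4.2364) cross=43.963; C₋=(3.9165,-3.1871) cross=-43.963
  branch - wants cross < 0 → take C=(3.9165,-3.1871) (cross=-43.963)
ex = (C−B)/|BC| = (0.8266,-0.5628); ey = (0.5628,0.8266)
P = B + 1.78·ex + 0.75·ey = (-0.8029,0.9333)

-0.80 0.93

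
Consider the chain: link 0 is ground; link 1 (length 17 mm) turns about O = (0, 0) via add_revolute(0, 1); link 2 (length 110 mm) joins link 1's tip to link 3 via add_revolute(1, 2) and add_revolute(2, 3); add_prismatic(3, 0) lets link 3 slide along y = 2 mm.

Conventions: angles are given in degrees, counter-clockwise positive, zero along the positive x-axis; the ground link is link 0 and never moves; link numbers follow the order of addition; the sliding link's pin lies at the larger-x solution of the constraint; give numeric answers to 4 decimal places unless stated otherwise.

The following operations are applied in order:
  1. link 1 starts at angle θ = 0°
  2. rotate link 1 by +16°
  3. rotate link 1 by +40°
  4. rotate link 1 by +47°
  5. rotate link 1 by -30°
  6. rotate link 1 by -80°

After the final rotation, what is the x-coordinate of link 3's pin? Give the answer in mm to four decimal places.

geometry: r = 17 mm, L = 110 mm, e = 2 mm; θ starts at 0°
rotate link 1 by +16°: θ ← 0° +16° = 16°
rotate link 1 by +40°: θ ← 16° +40° = 56°
rotate link 1 by +47°: θ ← 56° +47° = 103°
rotate link 1 by -30°: θ ← 103° -30° = 73°
rotate link 1 by -80°: θ ← 73° -80° = -7°
crank pin P = (r cos θ, r sin θ) = (16.873285, -2.071779)
h = r sin θ − e = -2.071779 − 2 = -4.071779
x = r cos θ + √(L² − h²) = 16.873285 + 109.924613 = 126.797898

126.7979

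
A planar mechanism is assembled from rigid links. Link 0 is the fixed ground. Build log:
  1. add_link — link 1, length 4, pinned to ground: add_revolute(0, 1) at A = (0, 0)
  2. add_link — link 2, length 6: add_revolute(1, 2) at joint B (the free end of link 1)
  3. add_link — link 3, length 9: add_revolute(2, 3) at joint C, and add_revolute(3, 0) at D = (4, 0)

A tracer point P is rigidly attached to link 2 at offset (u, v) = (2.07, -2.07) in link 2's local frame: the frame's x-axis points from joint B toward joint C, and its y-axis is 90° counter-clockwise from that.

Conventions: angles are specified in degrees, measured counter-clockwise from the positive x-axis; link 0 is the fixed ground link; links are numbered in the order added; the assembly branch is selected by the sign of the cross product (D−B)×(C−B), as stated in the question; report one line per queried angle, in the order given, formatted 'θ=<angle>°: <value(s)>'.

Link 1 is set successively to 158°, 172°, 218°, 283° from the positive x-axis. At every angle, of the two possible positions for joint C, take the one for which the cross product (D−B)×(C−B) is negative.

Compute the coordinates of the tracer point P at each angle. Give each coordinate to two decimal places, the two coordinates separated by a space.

A=(0,0), D=(4.00,0)
θ=158°: B = A + 4.00·(cos158°, sin158°) = (-3.7087, 1.4984)
θ=158°: |BD| = 7.8530
θ=158°: circle(B,6.00) ∩ circle(D,9.00): a=1.0614, h=5.9054
θ=158°:   candidates: C₊=(-1.5401,7.0928) cross=46.375; C₋=(-3.7937,-4.5010) cross=-46.375
θ=158°:   branch - wants cross < 0 → take C=(-3.7937,-4.5010) (cross=-46.375)
θ=158°: ex = (C−B)/|BC| = (-0.0142,-0.9999); ey = (0.9999,-0.0142)
θ=158°: P = B + 2.07·ex + -2.07·ey = (-5.8078,-0.5421)
θ=172°: B = A + 4.00·(cos172°, sin172°) = (-3.9611, 0.5567)
θ=172°: |BD| = 7.9805
θ=172°: circle(B,6.00) ∩ circle(D,9.00): a=1.1709, h=5.8846
θ=172°:   candidates: C₊=(-2.3825,6.3453) cross=46.962; C₋=(-3.2035,-5.3953) cross=-46.962
θ=172°:   branch - wants cross < 0 → take C=(-3.2035,-5.3953) (cross=-46.962)
θ=172°: ex = (C−B)/|BC| = (0.1263,-0.9920); ey = (0.9920,0.1263)
θ=172°: P = B + 2.07·ex + -2.07·ey = (-5.7532,-1.7581)
θ=218°: B = A + 4.00·(cos218°, sin218°) = (-3.1520, -2.4626)
θ=218°: |BD| = 7.5641
θ=218°: circle(B,6.00) ∩ circle(D,9.00): a=0.8075, h=5.9454
θ=218°:   candidates: C₊=(-4.3242,3.4218) cross=44.972; C₋=(-0.4529,-7.8212) cross=-44.972
θ=218°:   branch - wants cross < 0 → take C=(-0.4529,-7.8212) (cross=-44.972)
θ=218°: ex = (C−B)/|BC| = (0.4499,-0.8931); ey = (0.8931,0.4499)
θ=218°: P = B + 2.07·ex + -2.07·ey = (-4.0695,-5.2426)
θ=283°: B = A + 4.00·(cos283°, sin283°) = (0.8998, -3.8975)
θ=283°: |BD| = 4.9801
θ=283°: circle(B,6.00) ∩ circle(D,9.00): a=-2.0279, h=5.6469
θ=283°:   candidates: C₊=(-4.7819,-1.9693) cross=28.122; C₋=(4.0567,-8.9998) cross=-28.122
θ=283°:   branch - wants cross < 0 → take C=(4.0567,-8.9998) (cross=-28.122)
θ=283°: ex = (C−B)/|BC| = (0.5262,-0.8504); ey = (0.8504,0.5262)
θ=283°: P = B + 2.07·ex + -2.07·ey = (0.2286,-6.7469)

θ=158°: -5.81 -0.54
θ=172°: -5.75 -1.76
θ=218°: -4.07 -5.24
θ=283°: 0.23 -6.75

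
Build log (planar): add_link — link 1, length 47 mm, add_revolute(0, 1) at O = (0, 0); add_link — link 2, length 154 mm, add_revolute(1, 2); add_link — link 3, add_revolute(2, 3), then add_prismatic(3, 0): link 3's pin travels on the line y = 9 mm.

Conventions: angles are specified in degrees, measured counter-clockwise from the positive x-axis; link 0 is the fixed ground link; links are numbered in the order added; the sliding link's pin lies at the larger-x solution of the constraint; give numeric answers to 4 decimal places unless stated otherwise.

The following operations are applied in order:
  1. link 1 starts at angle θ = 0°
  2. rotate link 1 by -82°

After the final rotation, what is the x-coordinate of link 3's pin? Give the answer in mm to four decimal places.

geometry: r = 47 mm, L = 154 mm, e = 9 mm; θ starts at 0°
rotate link 1 by -82°: θ ← 0° -82° = -82°
crank pin P = (r cos θ, r sin θ) = (6.541136, -46.542599)
h = r sin θ − e = -46.542599 − 9 = -55.542599
x = r cos θ + √(L² − h²) = 6.541136 + 143.635022 = 150.176158

150.1762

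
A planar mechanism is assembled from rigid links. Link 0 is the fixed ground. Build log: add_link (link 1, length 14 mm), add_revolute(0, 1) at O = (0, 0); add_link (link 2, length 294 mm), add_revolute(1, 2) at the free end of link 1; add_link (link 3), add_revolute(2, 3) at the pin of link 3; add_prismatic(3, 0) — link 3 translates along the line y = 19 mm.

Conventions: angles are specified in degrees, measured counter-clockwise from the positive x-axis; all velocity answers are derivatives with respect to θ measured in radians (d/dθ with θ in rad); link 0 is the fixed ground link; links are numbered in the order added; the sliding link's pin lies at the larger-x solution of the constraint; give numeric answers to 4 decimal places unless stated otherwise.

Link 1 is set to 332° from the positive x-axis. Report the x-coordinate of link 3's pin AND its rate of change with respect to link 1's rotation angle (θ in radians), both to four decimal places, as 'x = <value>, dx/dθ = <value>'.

geometry: r = 14 mm, L = 294 mm, e = 19 mm
crank pin P = (r cos θ, r sin θ) = (12.361266, -6.572602)
h = r sin θ − e = -6.572602 − 19 = -25.572602
x = r cos θ + √(L² − h²) = 12.361266 + 292.885715 = 305.246981
dx/dθ = −r sin θ − h·r cos θ/√(L² − h²) (θ in radians; h = -25.572602) = 7.651896

x = 305.2470, dx/dθ = 7.6519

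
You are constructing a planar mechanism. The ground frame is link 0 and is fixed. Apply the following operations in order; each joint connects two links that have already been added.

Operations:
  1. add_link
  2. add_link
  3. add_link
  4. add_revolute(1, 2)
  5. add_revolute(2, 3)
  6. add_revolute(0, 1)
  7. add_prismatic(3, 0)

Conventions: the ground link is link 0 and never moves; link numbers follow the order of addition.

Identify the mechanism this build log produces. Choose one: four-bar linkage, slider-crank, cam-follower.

links: 4 (incl. ground); joints: 3 revolute, 1 prismatic, 0 higher (cam) pair, forming one closed loop
4 links, 3 revolutes + 1 prismatic in one loop → slider-crank

slider-crank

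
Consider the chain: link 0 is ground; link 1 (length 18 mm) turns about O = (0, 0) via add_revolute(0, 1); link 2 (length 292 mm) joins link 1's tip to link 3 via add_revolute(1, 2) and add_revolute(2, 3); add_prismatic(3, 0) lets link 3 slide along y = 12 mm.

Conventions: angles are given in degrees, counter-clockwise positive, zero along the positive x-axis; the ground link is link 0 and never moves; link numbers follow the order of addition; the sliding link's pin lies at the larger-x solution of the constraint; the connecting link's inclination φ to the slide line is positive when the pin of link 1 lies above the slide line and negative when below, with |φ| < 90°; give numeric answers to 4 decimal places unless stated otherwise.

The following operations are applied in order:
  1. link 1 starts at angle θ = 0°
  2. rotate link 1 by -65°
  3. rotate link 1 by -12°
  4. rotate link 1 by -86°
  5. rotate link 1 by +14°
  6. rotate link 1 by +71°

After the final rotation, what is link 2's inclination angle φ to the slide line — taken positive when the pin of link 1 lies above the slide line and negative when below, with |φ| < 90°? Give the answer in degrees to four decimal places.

geometry: r = 18 mm, L = 292 mm, e = 12 mm; θ starts at 0°
rotate link 1 by -65°: θ ← 0° -65° = -65°
rotate link 1 by -12°: θ ← -65° -12° = -77°
rotate link 1 by -86°: θ ← -77° -86° = -163°
rotate link 1 by +14°: θ ← -163° +14° = -149°
rotate link 1 by +71°: θ ← -149° +71° = -78°
h = r sin θ − e = -17.606657 − 12 = -29.606657
sin φ = h / L = -29.606657 / 292 = -0.10139266
φ = arcsin(-0.10139266) = -5.819372°

-5.8194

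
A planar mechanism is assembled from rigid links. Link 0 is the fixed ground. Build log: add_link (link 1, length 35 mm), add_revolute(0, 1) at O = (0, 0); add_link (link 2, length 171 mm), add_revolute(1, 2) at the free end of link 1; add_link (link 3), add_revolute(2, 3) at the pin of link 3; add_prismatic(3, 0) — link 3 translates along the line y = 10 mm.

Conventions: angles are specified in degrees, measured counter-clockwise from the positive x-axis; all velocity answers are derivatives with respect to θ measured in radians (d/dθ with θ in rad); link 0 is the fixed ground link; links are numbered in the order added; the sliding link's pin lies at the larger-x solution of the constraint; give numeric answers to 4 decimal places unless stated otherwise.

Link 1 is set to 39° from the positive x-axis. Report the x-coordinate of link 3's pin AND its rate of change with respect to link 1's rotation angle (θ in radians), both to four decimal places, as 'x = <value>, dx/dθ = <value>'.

geometry: r = 35 mm, L = 171 mm, e = 10 mm
crank pin P = (r cos θ, r sin θ) = (27.200109, 22.026214)
h = r sin θ − e = 22.026214 − 10 = 12.026214
x = r cos θ + √(L² − h²) = 27.200109 + 170.576582 = 197.776690
dx/dθ = −r sin θ − h·r cos θ/√(L² − h²) (θ in radians; h = 12.026214) = -23.943911

x = 197.7767, dx/dθ = -23.9439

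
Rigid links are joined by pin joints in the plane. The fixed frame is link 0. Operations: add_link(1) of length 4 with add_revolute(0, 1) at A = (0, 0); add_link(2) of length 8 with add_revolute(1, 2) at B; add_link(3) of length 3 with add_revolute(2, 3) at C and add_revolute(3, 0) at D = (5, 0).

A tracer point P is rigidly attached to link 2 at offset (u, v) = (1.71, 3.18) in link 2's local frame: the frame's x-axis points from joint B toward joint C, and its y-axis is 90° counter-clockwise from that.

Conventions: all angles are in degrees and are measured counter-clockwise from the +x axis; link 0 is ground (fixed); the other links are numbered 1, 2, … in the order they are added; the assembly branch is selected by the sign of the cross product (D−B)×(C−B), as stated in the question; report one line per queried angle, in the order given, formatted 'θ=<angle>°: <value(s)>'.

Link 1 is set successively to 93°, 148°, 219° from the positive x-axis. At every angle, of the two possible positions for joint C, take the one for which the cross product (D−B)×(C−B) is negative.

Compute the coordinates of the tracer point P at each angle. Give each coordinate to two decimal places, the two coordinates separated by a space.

A=(0,0), D=(5.00,0)
θ=93°: B = A + 4.00·(cos93°, sin93°) = (-0.2093, 3.9945)
θ=93°: |BD| = 6.5646
θ=93°: circle(B,8.00) ∩ circle(D,3.00): a=7.4714, h=2.8596
θ=93°:   candidates: C₊=(7.4597,1.7175) cross=18.772; C₋=(3.9796,-2.8211) cross=-18.772
θ=93°:   branch - wants cross < 0 → take C=(3.9796,-2.8211) (cross=-18.772)
θ=93°: ex = (C−B)/|BC| = (0.5236,-0.8520); ey = (0.8520,0.5236)
θ=93°: P = B + 1.71·ex + 3.18·ey = (3.3953,4.2028)
θ=148°: B = A + 4.00·(cos148°, sin148°) = (-3.3922, 2.1197)
θ=148°: |BD| = 8.6557
θ=148°: circle(B,8.00) ∩ circle(D,3.00): a=7.5050, h=2.7705
θ=148°:   candidates: C₊=(4.5627,2.9680) cross=23.981; C₋=(3.2058,-2.4043) cross=-23.981
θ=148°:   branch - wants cross < 0 → take C=(3.2058,-2.4043) (cross=-23.981)
θ=148°: ex = (C−B)/|BC| = (0.8247,-0.5655); ey = (0.5655,0.8247)
θ=148°: P = B + 1.71·ex + 3.18·ey = (-0.1836,3.7754)
θ=219°: B = A + 4.00·(cos219°, sin219°) = (-3.1086, -2.5173)
θ=219°: |BD| = 8.4903
θ=219°: circle(B,8.00) ∩ circle(D,3.00): a=7.4841, h=2.8262
θ=219°:   candidates: C₊=(3.2011,2.4008) cross=23.996; C₋=(4.8770,-2.9975) cross=-23.996
θ=219°:   branch - wants cross < 0 → take C=(4.8770,-2.9975) (cross=-23.996)
θ=219°: ex = (C−B)/|BC| = (0.9982,-0.0600); ey = (0.0600,0.9982)
θ=219°: P = B + 1.71·ex + 3.18·ey = (-1.2108,0.5543)

θ=93°: 3.40 4.20
θ=148°: -0.18 3.78
θ=219°: -1.21 0.55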